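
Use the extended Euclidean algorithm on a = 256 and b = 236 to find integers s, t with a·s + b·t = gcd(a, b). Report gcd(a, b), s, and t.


Euclidean algorithm on (256, 236) — divide until remainder is 0:
  256 = 1 · 236 + 20
  236 = 11 · 20 + 16
  20 = 1 · 16 + 4
  16 = 4 · 4 + 0
gcd(256, 236) = 4.
Track Bezout coefficients alongside the remainders: start with r₀ = 256 = a·1 + b·0 (s = 1, t = 0) and r₁ = 236 = a·0 + b·1 (s = 0, t = 1); each new remainder r_{k+1} = r_{k-1} − q_k·r_k inherits s_{k+1} = s_{k-1} − q_k·s_k, t_{k+1} = t_{k-1} − q_k·t_k, so r_k = a·s_k + b·t_k at every step:
  q = 1: r = 20, s = 1 − 1·0 = 1, t = 0 − 1·1 = -1  (check: 256·1 + 236·(-1) = 20)
  q = 11: r = 16, s = 0 − 11·1 = -11, t = 1 − 11·(-1) = 12  (check: 256·(-11) + 236·12 = 16)
  q = 1: r = 4, s = 1 − 1·(-11) = 12, t = -1 − 1·12 = -13  (check: 256·12 + 236·(-13) = 4)
The row with r = 4 (the gcd) gives the Bezout coefficients s = 12, t = -13.
Result: 256 · (12) + 236 · (-13) = 4.

gcd(256, 236) = 4; s = 12, t = -13 (check: 256·12 + 236·(-13) = 4).


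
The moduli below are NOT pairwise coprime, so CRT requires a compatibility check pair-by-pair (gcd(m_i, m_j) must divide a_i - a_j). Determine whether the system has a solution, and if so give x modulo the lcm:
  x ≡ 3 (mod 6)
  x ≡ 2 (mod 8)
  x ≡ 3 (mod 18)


Moduli 6, 8, 18 are not pairwise coprime, so CRT works modulo lcm(m_i) when all pairwise compatibility conditions hold.
Pairwise compatibility: gcd(m_i, m_j) must divide a_i - a_j for every pair.
Merge one congruence at a time:
  Start: x ≡ 3 (mod 6).
  Combine with x ≡ 2 (mod 8): gcd(6, 8) = 2, and 2 - 3 = -1 is NOT divisible by 2.
    ⇒ system is inconsistent (no integer solution).

No solution (the system is inconsistent).


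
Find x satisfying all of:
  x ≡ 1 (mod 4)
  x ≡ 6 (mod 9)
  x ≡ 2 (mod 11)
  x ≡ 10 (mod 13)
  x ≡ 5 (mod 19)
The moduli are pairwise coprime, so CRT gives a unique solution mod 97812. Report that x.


Product of moduli M = 4 · 9 · 11 · 13 · 19 = 97812.
Merge one congruence at a time:
  Start: x ≡ 1 (mod 4).
  Combine with x ≡ 6 (mod 9); new modulus lcm = 36.
    Write x = 1 + 4·t and substitute into x ≡ 6 (mod 9): 4·t ≡ 6 − 1 = 5 (mod 9).
    The inverse of 4 mod 9 is 7 (since 4·7 = 28 = 3·9 + 1), so t ≡ 7·5 = 35 ≡ 8 (mod 9).
    Then x = 1 + 4·8 = 33, valid modulo lcm(4, 9) = 36: x ≡ 33 (mod 36).
  Combine with x ≡ 2 (mod 11); new modulus lcm = 396.
    Write x = 33 + 36·t and substitute into x ≡ 2 (mod 11): 36·t ≡ 2 − 33 = -31 (mod 11).
    Reduce coefficients mod 11: 3·t ≡ 2 (mod 11).
    The inverse of 3 mod 11 is 4 (since 3·4 = 12 = 1·11 + 1), so t ≡ 4·2 = 8 ≡ 8 (mod 11).
    Then x = 33 + 36·8 = 321, valid modulo lcm(36, 11) = 396: x ≡ 321 (mod 396).
  Combine with x ≡ 10 (mod 13); new modulus lcm = 5148.
    Write x = 321 + 396·t and substitute into x ≡ 10 (mod 13): 396·t ≡ 10 − 321 = -311 (mod 13).
    Reduce coefficients mod 13: 6·t ≡ 1 (mod 13).
    The inverse of 6 mod 13 is 11 (since 6·11 = 66 = 5·13 + 1), so t ≡ 11·1 = 11 ≡ 11 (mod 13).
    Then x = 321 + 396·11 = 4677, valid modulo lcm(396, 13) = 5148: x ≡ 4677 (mod 5148).
  Combine with x ≡ 5 (mod 19); new modulus lcm = 97812.
    Write x = 4677 + 5148·t and substitute into x ≡ 5 (mod 19): 5148·t ≡ 5 − 4677 = -4672 (mod 19).
    Reduce coefficients mod 19: 18·t ≡ 2 (mod 19).
    The inverse of 18 mod 19 is 18 (since 18·18 = 324 = 17·19 + 1), so t ≡ 18·2 = 36 ≡ 17 (mod 19).
    Then x = 4677 + 5148·17 = 92193, valid modulo lcm(5148, 19) = 97812: x ≡ 92193 (mod 97812).
Verify against each original: 92193 mod 4 = 1, 92193 mod 9 = 6, 92193 mod 11 = 2, 92193 mod 13 = 10, 92193 mod 19 = 5.

x ≡ 92193 (mod 97812).


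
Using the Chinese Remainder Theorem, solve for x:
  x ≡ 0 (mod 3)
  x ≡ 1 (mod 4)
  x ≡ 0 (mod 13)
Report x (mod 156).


Moduli 3, 4, 13 are pairwise coprime; by CRT there is a unique solution modulo M = 3 · 4 · 13 = 156.
Solve pairwise, accumulating the modulus:
  Start with x ≡ 0 (mod 3).
  Combine with x ≡ 1 (mod 4): since gcd(3, 4) = 1, we get a unique residue mod 12.
    Write x = 0 + 3·t and substitute into x ≡ 1 (mod 4): 3·t ≡ 1 − 0 = 1 (mod 4).
    The inverse of 3 mod 4 is 3 (since 3·3 = 9 = 2·4 + 1), so t ≡ 3·1 = 3 ≡ 3 (mod 4).
    Then x = 0 + 3·3 = 9, valid modulo lcm(3, 4) = 12: x ≡ 9 (mod 12).
  Combine with x ≡ 0 (mod 13): since gcd(12, 13) = 1, we get a unique residue mod 156.
    Write x = 9 + 12·t and substitute into x ≡ 0 (mod 13): 12·t ≡ 0 − 9 = -9 (mod 13).
    Reduce coefficients mod 13: 12·t ≡ 4 (mod 13).
    The inverse of 12 mod 13 is 12 (since 12·12 = 144 = 11·13 + 1), so t ≡ 12·4 = 48 ≡ 9 (mod 13).
    Then x = 9 + 12·9 = 117, valid modulo lcm(12, 13) = 156: x ≡ 117 (mod 156).
Verify: 117 mod 3 = 0 ✓, 117 mod 4 = 1 ✓, 117 mod 13 = 0 ✓.

x ≡ 117 (mod 156).


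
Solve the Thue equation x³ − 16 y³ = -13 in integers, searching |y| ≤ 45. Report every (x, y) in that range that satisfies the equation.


The equation is x³ - 16y³ = -13. For fixed y, x³ = 16·y³ − 13, so a solution requires the RHS to be a perfect cube.
Strategy: iterate y from -45 to 45, compute RHS = 16·y³ − 13, and check whether it is a (positive or negative) perfect cube.
Check small values of y:
  y = 0: RHS = -13 is not a perfect cube.
  y = 1: RHS = 3 is not a perfect cube.
  y = -1: RHS = -29 is not a perfect cube.
  y = 2: RHS = 115 is not a perfect cube.
  y = -2: RHS = -141 is not a perfect cube.
  y = 3: RHS = 419 is not a perfect cube.
  y = -3: RHS = -445 is not a perfect cube.
Continuing the search up to |y| = 45 finds no solutions either.
No (x, y) in the scanned range satisfies the equation.

No integer solutions with |y| ≤ 45.


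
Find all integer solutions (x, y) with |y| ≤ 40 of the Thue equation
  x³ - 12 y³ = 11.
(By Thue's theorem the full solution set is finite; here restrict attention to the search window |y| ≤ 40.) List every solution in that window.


The equation is x³ - 12y³ = 11. For fixed y, x³ = 12·y³ + 11, so a solution requires the RHS to be a perfect cube.
Strategy: iterate y from -40 to 40, compute RHS = 12·y³ + 11, and check whether it is a (positive or negative) perfect cube.
Check small values of y:
  y = 0: RHS = 11 is not a perfect cube.
  y = 1: RHS = 23 is not a perfect cube.
  y = -1: RHS = -1 = (-1)³ ⇒ x = -1 works.
  y = 2: RHS = 107 is not a perfect cube.
  y = -2: RHS = -85 is not a perfect cube.
  y = 3: RHS = 335 is not a perfect cube.
  y = -3: RHS = -313 is not a perfect cube.
Continuing the search up to |y| = 40 finds no further solutions beyond those listed.
Collected solutions: (-1, -1).

Solutions (with |y| ≤ 40): (-1, -1).


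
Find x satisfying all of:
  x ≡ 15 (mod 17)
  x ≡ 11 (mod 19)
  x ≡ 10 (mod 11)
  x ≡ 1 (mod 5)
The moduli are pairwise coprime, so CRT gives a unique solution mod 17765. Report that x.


Product of moduli M = 17 · 19 · 11 · 5 = 17765.
Merge one congruence at a time:
  Start: x ≡ 15 (mod 17).
  Combine with x ≡ 11 (mod 19); new modulus lcm = 323.
    Write x = 15 + 17·t and substitute into x ≡ 11 (mod 19): 17·t ≡ 11 − 15 = -4 (mod 19).
    Reduce coefficients mod 19: 17·t ≡ 15 (mod 19).
    The inverse of 17 mod 19 is 9 (since 17·9 = 153 = 8·19 + 1), so t ≡ 9·15 = 135 ≡ 2 (mod 19).
    Then x = 15 + 17·2 = 49, valid modulo lcm(17, 19) = 323: x ≡ 49 (mod 323).
  Combine with x ≡ 10 (mod 11); new modulus lcm = 3553.
    Write x = 49 + 323·t and substitute into x ≡ 10 (mod 11): 323·t ≡ 10 − 49 = -39 (mod 11).
    Reduce coefficients mod 11: 4·t ≡ 5 (mod 11).
    The inverse of 4 mod 11 is 3 (since 4·3 = 12 = 1·11 + 1), so t ≡ 3·5 = 15 ≡ 4 (mod 11).
    Then x = 49 + 323·4 = 1341, valid modulo lcm(323, 11) = 3553: x ≡ 1341 (mod 3553).
  Combine with x ≡ 1 (mod 5); new modulus lcm = 17765.
    Write x = 1341 + 3553·t and substitute into x ≡ 1 (mod 5): 3553·t ≡ 1 − 1341 = -1340 (mod 5).
    Reduce coefficients mod 5: 3·t ≡ 0 (mod 5).
    The inverse of 3 mod 5 is 2 (since 3·2 = 6 = 1·5 + 1), so t ≡ 2·0 = 0 ≡ 0 (mod 5).
    Then x = 1341 + 3553·0 = 1341, valid modulo lcm(3553, 5) = 17765: x ≡ 1341 (mod 17765).
Verify against each original: 1341 mod 17 = 15, 1341 mod 19 = 11, 1341 mod 11 = 10, 1341 mod 5 = 1.

x ≡ 1341 (mod 17765).


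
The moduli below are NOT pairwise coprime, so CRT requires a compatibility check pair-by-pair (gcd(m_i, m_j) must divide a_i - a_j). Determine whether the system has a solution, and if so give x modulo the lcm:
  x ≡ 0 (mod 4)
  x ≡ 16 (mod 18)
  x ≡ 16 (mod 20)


Moduli 4, 18, 20 are not pairwise coprime, so CRT works modulo lcm(m_i) when all pairwise compatibility conditions hold.
Pairwise compatibility: gcd(m_i, m_j) must divide a_i - a_j for every pair.
Merge one congruence at a time:
  Start: x ≡ 0 (mod 4).
  Combine with x ≡ 16 (mod 18): gcd(4, 18) = 2; 16 - 0 = 16, which IS divisible by 2, so compatible.
    Write x = 0 + 4·t and substitute into x ≡ 16 (mod 18): 4·t ≡ 16 − 0 = 16 (mod 18).
    Divide the congruence (and modulus) by g = 2: 2·t ≡ 8 (mod 9).
    The inverse of 2 mod 9 is 5 (since 2·5 = 10 = 1·9 + 1), so t ≡ 5·8 = 40 ≡ 4 (mod 9).
    Then x = 0 + 4·4 = 16, valid modulo lcm(4, 18) = 36: x ≡ 16 (mod 36).
  Combine with x ≡ 16 (mod 20): gcd(36, 20) = 4; 16 - 16 = 0, which IS divisible by 4, so compatible.
    Write x = 16 + 36·t and substitute into x ≡ 16 (mod 20): 36·t ≡ 16 − 16 = 0 (mod 20).
    Divide the congruence (and modulus) by g = 4: 9·t ≡ 0 (mod 5).
    Reduce coefficients mod 5: 4·t ≡ 0 (mod 5).
    The inverse of 4 mod 5 is 4 (since 4·4 = 16 = 3·5 + 1), so t ≡ 4·0 = 0 ≡ 0 (mod 5).
    Then x = 16 + 36·0 = 16, valid modulo lcm(36, 20) = 180: x ≡ 16 (mod 180).
Verify: 16 mod 4 = 0, 16 mod 18 = 16, 16 mod 20 = 16.

x ≡ 16 (mod 180).


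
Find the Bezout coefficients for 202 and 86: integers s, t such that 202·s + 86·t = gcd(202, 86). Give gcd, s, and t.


Euclidean algorithm on (202, 86) — divide until remainder is 0:
  202 = 2 · 86 + 30
  86 = 2 · 30 + 26
  30 = 1 · 26 + 4
  26 = 6 · 4 + 2
  4 = 2 · 2 + 0
gcd(202, 86) = 2.
Track Bezout coefficients alongside the remainders: start with r₀ = 202 = a·1 + b·0 (s = 1, t = 0) and r₁ = 86 = a·0 + b·1 (s = 0, t = 1); each new remainder r_{k+1} = r_{k-1} − q_k·r_k inherits s_{k+1} = s_{k-1} − q_k·s_k, t_{k+1} = t_{k-1} − q_k·t_k, so r_k = a·s_k + b·t_k at every step:
  q = 2: r = 30, s = 1 − 2·0 = 1, t = 0 − 2·1 = -2  (check: 202·1 + 86·(-2) = 30)
  q = 2: r = 26, s = 0 − 2·1 = -2, t = 1 − 2·(-2) = 5  (check: 202·(-2) + 86·5 = 26)
  q = 1: r = 4, s = 1 − 1·(-2) = 3, t = -2 − 1·5 = -7  (check: 202·3 + 86·(-7) = 4)
  q = 6: r = 2, s = -2 − 6·3 = -20, t = 5 − 6·(-7) = 47  (check: 202·(-20) + 86·47 = 2)
The row with r = 2 (the gcd) gives the Bezout coefficients s = -20, t = 47.
Result: 202 · (-20) + 86 · (47) = 2.

gcd(202, 86) = 2; s = -20, t = 47 (check: 202·(-20) + 86·47 = 2).


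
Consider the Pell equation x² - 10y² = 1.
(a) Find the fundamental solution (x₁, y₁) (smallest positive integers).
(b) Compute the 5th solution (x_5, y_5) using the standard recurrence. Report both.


Step 1: Find the fundamental solution (x₁, y₁) of x² - 10y² = 1.
  Expand √10 as a continued fraction. a₀ = ⌊√10⌋ = 3; iterate m_{k+1} = d_k·a_k − m_k, d_{k+1} = (10 − m_{k+1}²)/d_k, a_{k+1} = ⌊(a₀ + m_{k+1})/d_{k+1}⌋ (starting m₀ = 0, d₀ = 1), with convergents p_k = a_k·p_{k-1} + p_{k-2}, q_k = a_k·q_{k-1} + q_{k-2} (p₋₁ = 1, q₋₁ = 0):
  k = 0: a₀ = 3; p₀/q₀ = 3/1; p₀² − 10·q₀² = 9 − 10 = -1.
  k = 1: m = 3, d = 1, a = ⌊(3 + 3)/1⌋ = 6; p/q = (6·3 + 1)/(6·1 + 0) = 19/6; p² − 10·q² = 361 − 360 = 1.
  The first convergent with p² − 10·q² = 1 gives the fundamental solution (x₁, y₁) = (19, 6).
Step 2: Apply the recurrence (x_{n+1}, y_{n+1}) = (x₁x_n + 10y₁y_n, x₁y_n + y₁x_n) repeatedly.
  From (x_1, y_1) = (19, 6): x_2 = 19·19 + 10·6·6 = 721; y_2 = 19·6 + 6·19 = 228.
  From (x_2, y_2) = (721, 228): x_3 = 19·721 + 10·6·228 = 27379; y_3 = 19·228 + 6·721 = 8658.
  From (x_3, y_3) = (27379, 8658): x_4 = 19·27379 + 10·6·8658 = 1039681; y_4 = 19·8658 + 6·27379 = 328776.
  From (x_4, y_4) = (1039681, 328776): x_5 = 19·1039681 + 10·6·328776 = 39480499; y_5 = 19·328776 + 6·1039681 = 12484830.
Step 3: Verify x_5² - 10·y_5² = 1558709801289001 - 1558709801289000 = 1 (should be 1). ✓

(x_1, y_1) = (19, 6); (x_5, y_5) = (39480499, 12484830).


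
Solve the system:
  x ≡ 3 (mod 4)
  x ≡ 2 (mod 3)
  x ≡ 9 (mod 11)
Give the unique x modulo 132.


Moduli 4, 3, 11 are pairwise coprime; by CRT there is a unique solution modulo M = 4 · 3 · 11 = 132.
Solve pairwise, accumulating the modulus:
  Start with x ≡ 3 (mod 4).
  Combine with x ≡ 2 (mod 3): since gcd(4, 3) = 1, we get a unique residue mod 12.
    Write x = 3 + 4·t and substitute into x ≡ 2 (mod 3): 4·t ≡ 2 − 3 = -1 (mod 3).
    Reduce coefficients mod 3: 1·t ≡ 2 (mod 3).
    So t ≡ 2 (mod 3).
    Then x = 3 + 4·2 = 11, valid modulo lcm(4, 3) = 12: x ≡ 11 (mod 12).
  Combine with x ≡ 9 (mod 11): since gcd(12, 11) = 1, we get a unique residue mod 132.
    Write x = 11 + 12·t and substitute into x ≡ 9 (mod 11): 12·t ≡ 9 − 11 = -2 (mod 11).
    Reduce coefficients mod 11: 1·t ≡ 9 (mod 11).
    So t ≡ 9 (mod 11).
    Then x = 11 + 12·9 = 119, valid modulo lcm(12, 11) = 132: x ≡ 119 (mod 132).
Verify: 119 mod 4 = 3 ✓, 119 mod 3 = 2 ✓, 119 mod 11 = 9 ✓.

x ≡ 119 (mod 132).


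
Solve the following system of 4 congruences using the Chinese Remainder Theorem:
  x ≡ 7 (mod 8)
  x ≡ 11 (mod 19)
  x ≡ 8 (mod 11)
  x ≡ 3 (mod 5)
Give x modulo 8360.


Product of moduli M = 8 · 19 · 11 · 5 = 8360.
Merge one congruence at a time:
  Start: x ≡ 7 (mod 8).
  Combine with x ≡ 11 (mod 19); new modulus lcm = 152.
    Write x = 7 + 8·t and substitute into x ≡ 11 (mod 19): 8·t ≡ 11 − 7 = 4 (mod 19).
    The inverse of 8 mod 19 is 12 (since 8·12 = 96 = 5·19 + 1), so t ≡ 12·4 = 48 ≡ 10 (mod 19).
    Then x = 7 + 8·10 = 87, valid modulo lcm(8, 19) = 152: x ≡ 87 (mod 152).
  Combine with x ≡ 8 (mod 11); new modulus lcm = 1672.
    Write x = 87 + 152·t and substitute into x ≡ 8 (mod 11): 152·t ≡ 8 − 87 = -79 (mod 11).
    Reduce coefficients mod 11: 9·t ≡ 9 (mod 11).
    The inverse of 9 mod 11 is 5 (since 9·5 = 45 = 4·11 + 1), so t ≡ 5·9 = 45 ≡ 1 (mod 11).
    Then x = 87 + 152·1 = 239, valid modulo lcm(152, 11) = 1672: x ≡ 239 (mod 1672).
  Combine with x ≡ 3 (mod 5); new modulus lcm = 8360.
    Write x = 239 + 1672·t and substitute into x ≡ 3 (mod 5): 1672·t ≡ 3 − 239 = -236 (mod 5).
    Reduce coefficients mod 5: 2·t ≡ 4 (mod 5).
    The inverse of 2 mod 5 is 3 (since 2·3 = 6 = 1·5 + 1), so t ≡ 3·4 = 12 ≡ 2 (mod 5).
    Then x = 239 + 1672·2 = 3583, valid modulo lcm(1672, 5) = 8360: x ≡ 3583 (mod 8360).
Verify against each original: 3583 mod 8 = 7, 3583 mod 19 = 11, 3583 mod 11 = 8, 3583 mod 5 = 3.

x ≡ 3583 (mod 8360).


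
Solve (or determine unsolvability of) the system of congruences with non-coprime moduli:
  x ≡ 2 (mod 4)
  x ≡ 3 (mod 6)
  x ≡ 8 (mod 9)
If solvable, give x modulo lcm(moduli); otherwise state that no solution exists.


Moduli 4, 6, 9 are not pairwise coprime, so CRT works modulo lcm(m_i) when all pairwise compatibility conditions hold.
Pairwise compatibility: gcd(m_i, m_j) must divide a_i - a_j for every pair.
Merge one congruence at a time:
  Start: x ≡ 2 (mod 4).
  Combine with x ≡ 3 (mod 6): gcd(4, 6) = 2, and 3 - 2 = 1 is NOT divisible by 2.
    ⇒ system is inconsistent (no integer solution).

No solution (the system is inconsistent).


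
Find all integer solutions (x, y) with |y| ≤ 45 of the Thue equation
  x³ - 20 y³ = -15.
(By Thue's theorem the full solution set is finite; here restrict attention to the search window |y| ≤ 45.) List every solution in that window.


The equation is x³ - 20y³ = -15. For fixed y, x³ = 20·y³ − 15, so a solution requires the RHS to be a perfect cube.
Strategy: iterate y from -45 to 45, compute RHS = 20·y³ − 15, and check whether it is a (positive or negative) perfect cube.
Check small values of y:
  y = 0: RHS = -15 is not a perfect cube.
  y = 1: RHS = 5 is not a perfect cube.
  y = -1: RHS = -35 is not a perfect cube.
  y = 2: RHS = 145 is not a perfect cube.
  y = -2: RHS = -175 is not a perfect cube.
  y = 3: RHS = 525 is not a perfect cube.
  y = -3: RHS = -555 is not a perfect cube.
Continuing the search up to |y| = 45 finds no solutions either.
No (x, y) in the scanned range satisfies the equation.

No integer solutions with |y| ≤ 45.


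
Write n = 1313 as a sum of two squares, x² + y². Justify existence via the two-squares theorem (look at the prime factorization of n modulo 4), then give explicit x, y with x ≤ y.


Step 1: Factor n = 1313 = 13 · 101.
Step 2: Check the mod-4 condition on each prime factor: 13 ≡ 1 (mod 4), exponent 1; 101 ≡ 1 (mod 4), exponent 1.
All primes ≡ 3 (mod 4) appear to even exponent (or don't appear), so by the two-squares theorem n IS expressible as a sum of two squares.
Step 3: Build a representation. Here n = 13 · 101 is a product of primes ≡ 1 (mod 4). Each prime p ≡ 1 (mod 4) is itself a sum of two squares; find a² by testing p − a² for a perfect square:
  13: 13 − 1² = 12, 13 − 2² = 9 = 3² ⇒ 13 = 2² + 3².
  101: 101 − 1² = 100 = 10² ⇒ 101 = 1² + 10².
  Combine using the Brahmagupta–Fibonacci identity (a² + b²)(c² + d²) = (ac − bd)² + (ad + bc)² = (ac + bd)² + (ad − bc)²:
  13 · 101 = 1313: from (2² + 3²)(1² + 10²), take (2·1 − 3·10, 2·10 + 3·1) = (2 − 30, 20 + 3) = (-28, 23); dropping signs (only squares matter) gives (28, 23); check 28² + 23² = 784 + 529 = 1313 ✓.
Step 4: Order so x ≤ y and verify: 23² + 28² = 529 + 784 = 1313 = n. ✓

n = 1313 = 23² + 28² (one valid representation with x ≤ y).


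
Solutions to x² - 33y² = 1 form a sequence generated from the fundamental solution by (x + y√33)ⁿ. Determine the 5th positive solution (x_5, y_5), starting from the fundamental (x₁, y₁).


Step 1: Find the fundamental solution (x₁, y₁) of x² - 33y² = 1.
  Expand √33 as a continued fraction. a₀ = ⌊√33⌋ = 5; iterate m_{k+1} = d_k·a_k − m_k, d_{k+1} = (33 − m_{k+1}²)/d_k, a_{k+1} = ⌊(a₀ + m_{k+1})/d_{k+1}⌋ (starting m₀ = 0, d₀ = 1), with convergents p_k = a_k·p_{k-1} + p_{k-2}, q_k = a_k·q_{k-1} + q_{k-2} (p₋₁ = 1, q₋₁ = 0):
  k = 0: a₀ = 5; p₀/q₀ = 5/1; p₀² − 33·q₀² = 25 − 33 = -8.
  k = 1: m = 5, d = 8, a = ⌊(5 + 5)/8⌋ = 1; p/q = (1·5 + 1)/(1·1 + 0) = 6/1; p² − 33·q² = 36 − 33 = 3.
  k = 2: m = 3, d = 3, a = ⌊(5 + 3)/3⌋ = 2; p/q = (2·6 + 5)/(2·1 + 1) = 17/3; p² − 33·q² = 289 − 297 = -8.
  k = 3: m = 3, d = 8, a = ⌊(5 + 3)/8⌋ = 1; p/q = (1·17 + 6)/(1·3 + 1) = 23/4; p² − 33·q² = 529 − 528 = 1.
  The first convergent with p² − 33·q² = 1 gives the fundamental solution (x₁, y₁) = (23, 4).
Step 2: Apply the recurrence (x_{n+1}, y_{n+1}) = (x₁x_n + 33y₁y_n, x₁y_n + y₁x_n) repeatedly.
  From (x_1, y_1) = (23, 4): x_2 = 23·23 + 33·4·4 = 1057; y_2 = 23·4 + 4·23 = 184.
  From (x_2, y_2) = (1057, 184): x_3 = 23·1057 + 33·4·184 = 48599; y_3 = 23·184 + 4·1057 = 8460.
  From (x_3, y_3) = (48599, 8460): x_4 = 23·48599 + 33·4·8460 = 2234497; y_4 = 23·8460 + 4·48599 = 388976.
  From (x_4, y_4) = (2234497, 388976): x_5 = 23·2234497 + 33·4·388976 = 102738263; y_5 = 23·388976 + 4·2234497 = 17884436.
Step 3: Verify x_5² - 33·y_5² = 10555150684257169 - 10555150684257168 = 1 (should be 1). ✓

(x_1, y_1) = (23, 4); (x_5, y_5) = (102738263, 17884436).


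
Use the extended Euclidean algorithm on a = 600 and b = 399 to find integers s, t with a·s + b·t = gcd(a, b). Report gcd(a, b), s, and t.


Euclidean algorithm on (600, 399) — divide until remainder is 0:
  600 = 1 · 399 + 201
  399 = 1 · 201 + 198
  201 = 1 · 198 + 3
  198 = 66 · 3 + 0
gcd(600, 399) = 3.
Track Bezout coefficients alongside the remainders: start with r₀ = 600 = a·1 + b·0 (s = 1, t = 0) and r₁ = 399 = a·0 + b·1 (s = 0, t = 1); each new remainder r_{k+1} = r_{k-1} − q_k·r_k inherits s_{k+1} = s_{k-1} − q_k·s_k, t_{k+1} = t_{k-1} − q_k·t_k, so r_k = a·s_k + b·t_k at every step:
  q = 1: r = 201, s = 1 − 1·0 = 1, t = 0 − 1·1 = -1  (check: 600·1 + 399·(-1) = 201)
  q = 1: r = 198, s = 0 − 1·1 = -1, t = 1 − 1·(-1) = 2  (check: 600·(-1) + 399·2 = 198)
  q = 1: r = 3, s = 1 − 1·(-1) = 2, t = -1 − 1·2 = -3  (check: 600·2 + 399·(-3) = 3)
The row with r = 3 (the gcd) gives the Bezout coefficients s = 2, t = -3.
Result: 600 · (2) + 399 · (-3) = 3.

gcd(600, 399) = 3; s = 2, t = -3 (check: 600·2 + 399·(-3) = 3).


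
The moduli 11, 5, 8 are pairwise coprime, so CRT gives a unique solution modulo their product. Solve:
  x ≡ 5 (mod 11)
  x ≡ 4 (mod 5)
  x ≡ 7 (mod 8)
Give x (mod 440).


Moduli 11, 5, 8 are pairwise coprime; by CRT there is a unique solution modulo M = 11 · 5 · 8 = 440.
Solve pairwise, accumulating the modulus:
  Start with x ≡ 5 (mod 11).
  Combine with x ≡ 4 (mod 5): since gcd(11, 5) = 1, we get a unique residue mod 55.
    Write x = 5 + 11·t and substitute into x ≡ 4 (mod 5): 11·t ≡ 4 − 5 = -1 (mod 5).
    Reduce coefficients mod 5: 1·t ≡ 4 (mod 5).
    So t ≡ 4 (mod 5).
    Then x = 5 + 11·4 = 49, valid modulo lcm(11, 5) = 55: x ≡ 49 (mod 55).
  Combine with x ≡ 7 (mod 8): since gcd(55, 8) = 1, we get a unique residue mod 440.
    Write x = 49 + 55·t and substitute into x ≡ 7 (mod 8): 55·t ≡ 7 − 49 = -42 (mod 8).
    Reduce coefficients mod 8: 7·t ≡ 6 (mod 8).
    The inverse of 7 mod 8 is 7 (since 7·7 = 49 = 6·8 + 1), so t ≡ 7·6 = 42 ≡ 2 (mod 8).
    Then x = 49 + 55·2 = 159, valid modulo lcm(55, 8) = 440: x ≡ 159 (mod 440).
Verify: 159 mod 11 = 5 ✓, 159 mod 5 = 4 ✓, 159 mod 8 = 7 ✓.

x ≡ 159 (mod 440).


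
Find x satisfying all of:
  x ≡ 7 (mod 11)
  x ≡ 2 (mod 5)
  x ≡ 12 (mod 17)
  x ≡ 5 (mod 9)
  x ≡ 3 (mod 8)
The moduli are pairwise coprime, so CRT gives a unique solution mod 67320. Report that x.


Product of moduli M = 11 · 5 · 17 · 9 · 8 = 67320.
Merge one congruence at a time:
  Start: x ≡ 7 (mod 11).
  Combine with x ≡ 2 (mod 5); new modulus lcm = 55.
    Write x = 7 + 11·t and substitute into x ≡ 2 (mod 5): 11·t ≡ 2 − 7 = -5 (mod 5).
    Reduce coefficients mod 5: 1·t ≡ 0 (mod 5).
    So t ≡ 0 (mod 5).
    Then x = 7 + 11·0 = 7, valid modulo lcm(11, 5) = 55: x ≡ 7 (mod 55).
  Combine with x ≡ 12 (mod 17); new modulus lcm = 935.
    Write x = 7 + 55·t and substitute into x ≡ 12 (mod 17): 55·t ≡ 12 − 7 = 5 (mod 17).
    Reduce coefficients mod 17: 4·t ≡ 5 (mod 17).
    The inverse of 4 mod 17 is 13 (since 4·13 = 52 = 3·17 + 1), so t ≡ 13·5 = 65 ≡ 14 (mod 17).
    Then x = 7 + 55·14 = 777, valid modulo lcm(55, 17) = 935: x ≡ 777 (mod 935).
  Combine with x ≡ 5 (mod 9); new modulus lcm = 8415.
    Write x = 777 + 935·t and substitute into x ≡ 5 (mod 9): 935·t ≡ 5 − 777 = -772 (mod 9).
    Reduce coefficients mod 9: 8·t ≡ 2 (mod 9).
    The inverse of 8 mod 9 is 8 (since 8·8 = 64 = 7·9 + 1), so t ≡ 8·2 = 16 ≡ 7 (mod 9).
    Then x = 777 + 935·7 = 7322, valid modulo lcm(935, 9) = 8415: x ≡ 7322 (mod 8415).
  Combine with x ≡ 3 (mod 8); new modulus lcm = 67320.
    Write x = 7322 + 8415·t and substitute into x ≡ 3 (mod 8): 8415·t ≡ 3 − 7322 = -7319 (mod 8).
    Reduce coefficients mod 8: 7·t ≡ 1 (mod 8).
    The inverse of 7 mod 8 is 7 (since 7·7 = 49 = 6·8 + 1), so t ≡ 7·1 = 7 ≡ 7 (mod 8).
    Then x = 7322 + 8415·7 = 66227, valid modulo lcm(8415, 8) = 67320: x ≡ 66227 (mod 67320).
Verify against each original: 66227 mod 11 = 7, 66227 mod 5 = 2, 66227 mod 17 = 12, 66227 mod 9 = 5, 66227 mod 8 = 3.

x ≡ 66227 (mod 67320).


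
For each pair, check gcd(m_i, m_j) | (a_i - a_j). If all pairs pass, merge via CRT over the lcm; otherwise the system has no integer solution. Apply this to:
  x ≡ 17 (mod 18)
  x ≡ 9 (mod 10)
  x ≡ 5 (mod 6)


Moduli 18, 10, 6 are not pairwise coprime, so CRT works modulo lcm(m_i) when all pairwise compatibility conditions hold.
Pairwise compatibility: gcd(m_i, m_j) must divide a_i - a_j for every pair.
Merge one congruence at a time:
  Start: x ≡ 17 (mod 18).
  Combine with x ≡ 9 (mod 10): gcd(18, 10) = 2; 9 - 17 = -8, which IS divisible by 2, so compatible.
    Write x = 17 + 18·t and substitute into x ≡ 9 (mod 10): 18·t ≡ 9 − 17 = -8 (mod 10).
    Divide the congruence (and modulus) by g = 2: 9·t ≡ -4 (mod 5).
    Reduce coefficients mod 5: 4·t ≡ 1 (mod 5).
    The inverse of 4 mod 5 is 4 (since 4·4 = 16 = 3·5 + 1), so t ≡ 4·1 = 4 ≡ 4 (mod 5).
    Then x = 17 + 18·4 = 89, valid modulo lcm(18, 10) = 90: x ≡ 89 (mod 90).
  Combine with x ≡ 5 (mod 6): gcd(90, 6) = 6; 5 - 89 = -84, which IS divisible by 6, so compatible.
    Write x = 89 + 90·t and substitute into x ≡ 5 (mod 6): 90·t ≡ 5 − 89 = -84 (mod 6).
    Divide the congruence (and modulus) by g = 6: 15·t ≡ -14 (mod 1).
    Modulo 1 every t works; take t = 0.
    Then x = 89 + 90·0 = 89, valid modulo lcm(90, 6) = 90: x ≡ 89 (mod 90).
Verify: 89 mod 18 = 17, 89 mod 10 = 9, 89 mod 6 = 5.

x ≡ 89 (mod 90).


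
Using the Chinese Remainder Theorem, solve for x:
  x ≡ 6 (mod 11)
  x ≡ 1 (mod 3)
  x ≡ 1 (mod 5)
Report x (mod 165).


Moduli 11, 3, 5 are pairwise coprime; by CRT there is a unique solution modulo M = 11 · 3 · 5 = 165.
Solve pairwise, accumulating the modulus:
  Start with x ≡ 6 (mod 11).
  Combine with x ≡ 1 (mod 3): since gcd(11, 3) = 1, we get a unique residue mod 33.
    Write x = 6 + 11·t and substitute into x ≡ 1 (mod 3): 11·t ≡ 1 − 6 = -5 (mod 3).
    Reduce coefficients mod 3: 2·t ≡ 1 (mod 3).
    The inverse of 2 mod 3 is 2 (since 2·2 = 4 = 1·3 + 1), so t ≡ 2·1 = 2 ≡ 2 (mod 3).
    Then x = 6 + 11·2 = 28, valid modulo lcm(11, 3) = 33: x ≡ 28 (mod 33).
  Combine with x ≡ 1 (mod 5): since gcd(33, 5) = 1, we get a unique residue mod 165.
    Write x = 28 + 33·t and substitute into x ≡ 1 (mod 5): 33·t ≡ 1 − 28 = -27 (mod 5).
    Reduce coefficients mod 5: 3·t ≡ 3 (mod 5).
    The inverse of 3 mod 5 is 2 (since 3·2 = 6 = 1·5 + 1), so t ≡ 2·3 = 6 ≡ 1 (mod 5).
    Then x = 28 + 33·1 = 61, valid modulo lcm(33, 5) = 165: x ≡ 61 (mod 165).
Verify: 61 mod 11 = 6 ✓, 61 mod 3 = 1 ✓, 61 mod 5 = 1 ✓.

x ≡ 61 (mod 165).


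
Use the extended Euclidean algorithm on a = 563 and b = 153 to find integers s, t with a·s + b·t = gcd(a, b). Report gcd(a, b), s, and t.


Euclidean algorithm on (563, 153) — divide until remainder is 0:
  563 = 3 · 153 + 104
  153 = 1 · 104 + 49
  104 = 2 · 49 + 6
  49 = 8 · 6 + 1
  6 = 6 · 1 + 0
gcd(563, 153) = 1.
Track Bezout coefficients alongside the remainders: start with r₀ = 563 = a·1 + b·0 (s = 1, t = 0) and r₁ = 153 = a·0 + b·1 (s = 0, t = 1); each new remainder r_{k+1} = r_{k-1} − q_k·r_k inherits s_{k+1} = s_{k-1} − q_k·s_k, t_{k+1} = t_{k-1} − q_k·t_k, so r_k = a·s_k + b·t_k at every step:
  q = 3: r = 104, s = 1 − 3·0 = 1, t = 0 − 3·1 = -3  (check: 563·1 + 153·(-3) = 104)
  q = 1: r = 49, s = 0 − 1·1 = -1, t = 1 − 1·(-3) = 4  (check: 563·(-1) + 153·4 = 49)
  q = 2: r = 6, s = 1 − 2·(-1) = 3, t = -3 − 2·4 = -11  (check: 563·3 + 153·(-11) = 6)
  q = 8: r = 1, s = -1 − 8·3 = -25, t = 4 − 8·(-11) = 92  (check: 563·(-25) + 153·92 = 1)
The row with r = 1 (the gcd) gives the Bezout coefficients s = -25, t = 92.
Result: 563 · (-25) + 153 · (92) = 1.

gcd(563, 153) = 1; s = -25, t = 92 (check: 563·(-25) + 153·92 = 1).


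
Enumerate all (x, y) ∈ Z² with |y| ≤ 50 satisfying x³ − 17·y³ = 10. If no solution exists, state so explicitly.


The equation is x³ - 17y³ = 10. For fixed y, x³ = 17·y³ + 10, so a solution requires the RHS to be a perfect cube.
Strategy: iterate y from -50 to 50, compute RHS = 17·y³ + 10, and check whether it is a (positive or negative) perfect cube.
Check small values of y:
  y = 0: RHS = 10 is not a perfect cube.
  y = 1: RHS = 27 = (3)³ ⇒ x = 3 works.
  y = -1: RHS = -7 is not a perfect cube.
  y = 2: RHS = 146 is not a perfect cube.
  y = -2: RHS = -126 is not a perfect cube.
  y = 3: RHS = 469 is not a perfect cube.
  y = -3: RHS = -449 is not a perfect cube.
Continuing the search up to |y| = 50 finds no further solutions beyond those listed.
Collected solutions: (3, 1).

Solutions (with |y| ≤ 50): (3, 1).


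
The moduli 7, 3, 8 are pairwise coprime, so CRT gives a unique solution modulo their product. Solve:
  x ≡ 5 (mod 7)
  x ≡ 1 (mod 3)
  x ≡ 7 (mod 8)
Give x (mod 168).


Moduli 7, 3, 8 are pairwise coprime; by CRT there is a unique solution modulo M = 7 · 3 · 8 = 168.
Solve pairwise, accumulating the modulus:
  Start with x ≡ 5 (mod 7).
  Combine with x ≡ 1 (mod 3): since gcd(7, 3) = 1, we get a unique residue mod 21.
    Write x = 5 + 7·t and substitute into x ≡ 1 (mod 3): 7·t ≡ 1 − 5 = -4 (mod 3).
    Reduce coefficients mod 3: 1·t ≡ 2 (mod 3).
    So t ≡ 2 (mod 3).
    Then x = 5 + 7·2 = 19, valid modulo lcm(7, 3) = 21: x ≡ 19 (mod 21).
  Combine with x ≡ 7 (mod 8): since gcd(21, 8) = 1, we get a unique residue mod 168.
    Write x = 19 + 21·t and substitute into x ≡ 7 (mod 8): 21·t ≡ 7 − 19 = -12 (mod 8).
    Reduce coefficients mod 8: 5·t ≡ 4 (mod 8).
    The inverse of 5 mod 8 is 5 (since 5·5 = 25 = 3·8 + 1), so t ≡ 5·4 = 20 ≡ 4 (mod 8).
    Then x = 19 + 21·4 = 103, valid modulo lcm(21, 8) = 168: x ≡ 103 (mod 168).
Verify: 103 mod 7 = 5 ✓, 103 mod 3 = 1 ✓, 103 mod 8 = 7 ✓.

x ≡ 103 (mod 168).


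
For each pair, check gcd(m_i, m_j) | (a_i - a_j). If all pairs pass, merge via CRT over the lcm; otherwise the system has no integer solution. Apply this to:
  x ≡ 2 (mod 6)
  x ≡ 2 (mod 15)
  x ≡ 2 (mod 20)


Moduli 6, 15, 20 are not pairwise coprime, so CRT works modulo lcm(m_i) when all pairwise compatibility conditions hold.
Pairwise compatibility: gcd(m_i, m_j) must divide a_i - a_j for every pair.
Merge one congruence at a time:
  Start: x ≡ 2 (mod 6).
  Combine with x ≡ 2 (mod 15): gcd(6, 15) = 3; 2 - 2 = 0, which IS divisible by 3, so compatible.
    Write x = 2 + 6·t and substitute into x ≡ 2 (mod 15): 6·t ≡ 2 − 2 = 0 (mod 15).
    Divide the congruence (and modulus) by g = 3: 2·t ≡ 0 (mod 5).
    The inverse of 2 mod 5 is 3 (since 2·3 = 6 = 1·5 + 1), so t ≡ 3·0 = 0 ≡ 0 (mod 5).
    Then x = 2 + 6·0 = 2, valid modulo lcm(6, 15) = 30: x ≡ 2 (mod 30).
  Combine with x ≡ 2 (mod 20): gcd(30, 20) = 10; 2 - 2 = 0, which IS divisible by 10, so compatible.
    Write x = 2 + 30·t and substitute into x ≡ 2 (mod 20): 30·t ≡ 2 − 2 = 0 (mod 20).
    Divide the congruence (and modulus) by g = 10: 3·t ≡ 0 (mod 2).
    Reduce coefficients mod 2: 1·t ≡ 0 (mod 2).
    So t ≡ 0 (mod 2).
    Then x = 2 + 30·0 = 2, valid modulo lcm(30, 20) = 60: x ≡ 2 (mod 60).
Verify: 2 mod 6 = 2, 2 mod 15 = 2, 2 mod 20 = 2.

x ≡ 2 (mod 60).


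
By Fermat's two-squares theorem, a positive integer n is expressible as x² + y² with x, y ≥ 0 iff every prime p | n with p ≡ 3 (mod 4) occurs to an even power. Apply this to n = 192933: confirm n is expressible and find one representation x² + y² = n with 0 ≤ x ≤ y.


Step 1: Factor n = 192933 = 3^2 · 13 · 17 · 97.
Step 2: Check the mod-4 condition on each prime factor: 3 ≡ 3 (mod 4), exponent 2 (must be even); 13 ≡ 1 (mod 4), exponent 1; 17 ≡ 1 (mod 4), exponent 1; 97 ≡ 1 (mod 4), exponent 1.
All primes ≡ 3 (mod 4) appear to even exponent (or don't appear), so by the two-squares theorem n IS expressible as a sum of two squares.
Step 3: Build a representation. Group n = k² · m with k = 3 and m = 13 · 17 · 97 = 21437 (a product of primes ≡ 1 (mod 4)); a representation of m scales to one of n via (k·x)² + (k·y)² = k²(x² + y²). Each prime p ≡ 1 (mod 4) is itself a sum of two squares; find a² by testing p − a² for a perfect square:
  13: 13 − 1² = 12, 13 − 2² = 9 = 3² ⇒ 13 = 2² + 3².
  17: 17 − 1² = 16 = 4² ⇒ 17 = 1² + 4².
  97: 97 − 1² = 96, 97 − 2² = 93, 97 − 3² = 88, 97 − 4² = 81 = 9² ⇒ 97 = 4² + 9².
  Combine using the Brahmagupta–Fibonacci identity (a² + b²)(c² + d²) = (ac − bd)² + (ad + bc)² = (ac + bd)² + (ad − bc)²:
  13 · 17 = 221: from (2² + 3²)(1² + 4²), take (2·1 − 3·4, 2·4 + 3·1) = (2 − 12, 8 + 3) = (-10, 11); dropping signs (only squares matter) gives (10, 11); check 10² + 11² = 100 + 121 = 221 ✓.
  221 · 97 = 21437: from (10² + 11²)(4² + 9²), take (10·4 − 11·9, 10·9 + 11·4) = (40 − 99, 90 + 44) = (-59, 134); dropping signs (only squares matter) gives (59, 134); check 59² + 134² = 3481 + 17956 = 21437 ✓.
  Scale by k = 3: (3·59, 3·134) = (177, 402).
Step 4: Order so x ≤ y and verify: 177² + 402² = 31329 + 161604 = 192933 = n. ✓

n = 192933 = 177² + 402² (one valid representation with x ≤ y).


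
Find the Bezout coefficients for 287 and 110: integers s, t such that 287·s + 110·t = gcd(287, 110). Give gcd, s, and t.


Euclidean algorithm on (287, 110) — divide until remainder is 0:
  287 = 2 · 110 + 67
  110 = 1 · 67 + 43
  67 = 1 · 43 + 24
  43 = 1 · 24 + 19
  24 = 1 · 19 + 5
  19 = 3 · 5 + 4
  5 = 1 · 4 + 1
  4 = 4 · 1 + 0
gcd(287, 110) = 1.
Track Bezout coefficients alongside the remainders: start with r₀ = 287 = a·1 + b·0 (s = 1, t = 0) and r₁ = 110 = a·0 + b·1 (s = 0, t = 1); each new remainder r_{k+1} = r_{k-1} − q_k·r_k inherits s_{k+1} = s_{k-1} − q_k·s_k, t_{k+1} = t_{k-1} − q_k·t_k, so r_k = a·s_k + b·t_k at every step:
  q = 2: r = 67, s = 1 − 2·0 = 1, t = 0 − 2·1 = -2  (check: 287·1 + 110·(-2) = 67)
  q = 1: r = 43, s = 0 − 1·1 = -1, t = 1 − 1·(-2) = 3  (check: 287·(-1) + 110·3 = 43)
  q = 1: r = 24, s = 1 − 1·(-1) = 2, t = -2 − 1·3 = -5  (check: 287·2 + 110·(-5) = 24)
  q = 1: r = 19, s = -1 − 1·2 = -3, t = 3 − 1·(-5) = 8  (check: 287·(-3) + 110·8 = 19)
  q = 1: r = 5, s = 2 − 1·(-3) = 5, t = -5 − 1·8 = -13  (check: 287·5 + 110·(-13) = 5)
  q = 3: r = 4, s = -3 − 3·5 = -18, t = 8 − 3·(-13) = 47  (check: 287·(-18) + 110·47 = 4)
  q = 1: r = 1, s = 5 − 1·(-18) = 23, t = -13 − 1·47 = -60  (check: 287·23 + 110·(-60) = 1)
The row with r = 1 (the gcd) gives the Bezout coefficients s = 23, t = -60.
Result: 287 · (23) + 110 · (-60) = 1.

gcd(287, 110) = 1; s = 23, t = -60 (check: 287·23 + 110·(-60) = 1).


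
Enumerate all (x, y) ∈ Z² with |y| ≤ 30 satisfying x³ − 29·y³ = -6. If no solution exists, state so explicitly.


The equation is x³ - 29y³ = -6. For fixed y, x³ = 29·y³ − 6, so a solution requires the RHS to be a perfect cube.
Strategy: iterate y from -30 to 30, compute RHS = 29·y³ − 6, and check whether it is a (positive or negative) perfect cube.
Check small values of y:
  y = 0: RHS = -6 is not a perfect cube.
  y = 1: RHS = 23 is not a perfect cube.
  y = -1: RHS = -35 is not a perfect cube.
  y = 2: RHS = 226 is not a perfect cube.
  y = -2: RHS = -238 is not a perfect cube.
  y = 3: RHS = 777 is not a perfect cube.
  y = -3: RHS = -789 is not a perfect cube.
Continuing the search up to |y| = 30 finds no solutions either.
No (x, y) in the scanned range satisfies the equation.

No integer solutions with |y| ≤ 30.


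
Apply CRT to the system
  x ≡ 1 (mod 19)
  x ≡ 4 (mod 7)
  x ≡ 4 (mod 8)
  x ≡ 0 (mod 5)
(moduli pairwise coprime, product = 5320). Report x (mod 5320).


Product of moduli M = 19 · 7 · 8 · 5 = 5320.
Merge one congruence at a time:
  Start: x ≡ 1 (mod 19).
  Combine with x ≡ 4 (mod 7); new modulus lcm = 133.
    Write x = 1 + 19·t and substitute into x ≡ 4 (mod 7): 19·t ≡ 4 − 1 = 3 (mod 7).
    Reduce coefficients mod 7: 5·t ≡ 3 (mod 7).
    The inverse of 5 mod 7 is 3 (since 5·3 = 15 = 2·7 + 1), so t ≡ 3·3 = 9 ≡ 2 (mod 7).
    Then x = 1 + 19·2 = 39, valid modulo lcm(19, 7) = 133: x ≡ 39 (mod 133).
  Combine with x ≡ 4 (mod 8); new modulus lcm = 1064.
    Write x = 39 + 133·t and substitute into x ≡ 4 (mod 8): 133·t ≡ 4 − 39 = -35 (mod 8).
    Reduce coefficients mod 8: 5·t ≡ 5 (mod 8).
    The inverse of 5 mod 8 is 5 (since 5·5 = 25 = 3·8 + 1), so t ≡ 5·5 = 25 ≡ 1 (mod 8).
    Then x = 39 + 133·1 = 172, valid modulo lcm(133, 8) = 1064: x ≡ 172 (mod 1064).
  Combine with x ≡ 0 (mod 5); new modulus lcm = 5320.
    Write x = 172 + 1064·t and substitute into x ≡ 0 (mod 5): 1064·t ≡ 0 − 172 = -172 (mod 5).
    Reduce coefficients mod 5: 4·t ≡ 3 (mod 5).
    The inverse of 4 mod 5 is 4 (since 4·4 = 16 = 3·5 + 1), so t ≡ 4·3 = 12 ≡ 2 (mod 5).
    Then x = 172 + 1064·2 = 2300, valid modulo lcm(1064, 5) = 5320: x ≡ 2300 (mod 5320).
Verify against each original: 2300 mod 19 = 1, 2300 mod 7 = 4, 2300 mod 8 = 4, 2300 mod 5 = 0.

x ≡ 2300 (mod 5320).


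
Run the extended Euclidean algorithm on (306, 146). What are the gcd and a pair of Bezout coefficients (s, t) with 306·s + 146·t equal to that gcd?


Euclidean algorithm on (306, 146) — divide until remainder is 0:
  306 = 2 · 146 + 14
  146 = 10 · 14 + 6
  14 = 2 · 6 + 2
  6 = 3 · 2 + 0
gcd(306, 146) = 2.
Track Bezout coefficients alongside the remainders: start with r₀ = 306 = a·1 + b·0 (s = 1, t = 0) and r₁ = 146 = a·0 + b·1 (s = 0, t = 1); each new remainder r_{k+1} = r_{k-1} − q_k·r_k inherits s_{k+1} = s_{k-1} − q_k·s_k, t_{k+1} = t_{k-1} − q_k·t_k, so r_k = a·s_k + b·t_k at every step:
  q = 2: r = 14, s = 1 − 2·0 = 1, t = 0 − 2·1 = -2  (check: 306·1 + 146·(-2) = 14)
  q = 10: r = 6, s = 0 − 10·1 = -10, t = 1 − 10·(-2) = 21  (check: 306·(-10) + 146·21 = 6)
  q = 2: r = 2, s = 1 − 2·(-10) = 21, t = -2 − 2·21 = -44  (check: 306·21 + 146·(-44) = 2)
The row with r = 2 (the gcd) gives the Bezout coefficients s = 21, t = -44.
Result: 306 · (21) + 146 · (-44) = 2.

gcd(306, 146) = 2; s = 21, t = -44 (check: 306·21 + 146·(-44) = 2).


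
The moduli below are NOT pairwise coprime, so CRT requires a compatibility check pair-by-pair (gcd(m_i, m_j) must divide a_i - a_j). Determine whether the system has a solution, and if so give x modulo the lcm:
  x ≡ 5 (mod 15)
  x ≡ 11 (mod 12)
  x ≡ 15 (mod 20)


Moduli 15, 12, 20 are not pairwise coprime, so CRT works modulo lcm(m_i) when all pairwise compatibility conditions hold.
Pairwise compatibility: gcd(m_i, m_j) must divide a_i - a_j for every pair.
Merge one congruence at a time:
  Start: x ≡ 5 (mod 15).
  Combine with x ≡ 11 (mod 12): gcd(15, 12) = 3; 11 - 5 = 6, which IS divisible by 3, so compatible.
    Write x = 5 + 15·t and substitute into x ≡ 11 (mod 12): 15·t ≡ 11 − 5 = 6 (mod 12).
    Divide the congruence (and modulus) by g = 3: 5·t ≡ 2 (mod 4).
    Reduce coefficients mod 4: 1·t ≡ 2 (mod 4).
    So t ≡ 2 (mod 4).
    Then x = 5 + 15·2 = 35, valid modulo lcm(15, 12) = 60: x ≡ 35 (mod 60).
  Combine with x ≡ 15 (mod 20): gcd(60, 20) = 20; 15 - 35 = -20, which IS divisible by 20, so compatible.
    Write x = 35 + 60·t and substitute into x ≡ 15 (mod 20): 60·t ≡ 15 − 35 = -20 (mod 20).
    Divide the congruence (and modulus) by g = 20: 3·t ≡ -1 (mod 1).
    Modulo 1 every t works; take t = 0.
    Then x = 35 + 60·0 = 35, valid modulo lcm(60, 20) = 60: x ≡ 35 (mod 60).
Verify: 35 mod 15 = 5, 35 mod 12 = 11, 35 mod 20 = 15.

x ≡ 35 (mod 60).


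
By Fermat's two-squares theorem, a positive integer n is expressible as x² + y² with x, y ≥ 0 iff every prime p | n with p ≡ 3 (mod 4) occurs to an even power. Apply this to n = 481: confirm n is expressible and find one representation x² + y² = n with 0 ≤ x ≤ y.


Step 1: Factor n = 481 = 13 · 37.
Step 2: Check the mod-4 condition on each prime factor: 13 ≡ 1 (mod 4), exponent 1; 37 ≡ 1 (mod 4), exponent 1.
All primes ≡ 3 (mod 4) appear to even exponent (or don't appear), so by the two-squares theorem n IS expressible as a sum of two squares.
Step 3: Build a representation. Here n = 13 · 37 is a product of primes ≡ 1 (mod 4). Each prime p ≡ 1 (mod 4) is itself a sum of two squares; find a² by testing p − a² for a perfect square:
  13: 13 − 1² = 12, 13 − 2² = 9 = 3² ⇒ 13 = 2² + 3².
  37: 37 − 1² = 36 = 6² ⇒ 37 = 1² + 6².
  Combine using the Brahmagupta–Fibonacci identity (a² + b²)(c² + d²) = (ac − bd)² + (ad + bc)² = (ac + bd)² + (ad − bc)²:
  13 · 37 = 481: from (2² + 3²)(1² + 6²), take (2·1 − 3·6, 2·6 + 3·1) = (2 − 18, 12 + 3) = (-16, 15); dropping signs (only squares matter) gives (16, 15); check 16² + 15² = 256 + 225 = 481 ✓.
Step 4: Order so x ≤ y and verify: 15² + 16² = 225 + 256 = 481 = n. ✓

n = 481 = 15² + 16² (one valid representation with x ≤ y).
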